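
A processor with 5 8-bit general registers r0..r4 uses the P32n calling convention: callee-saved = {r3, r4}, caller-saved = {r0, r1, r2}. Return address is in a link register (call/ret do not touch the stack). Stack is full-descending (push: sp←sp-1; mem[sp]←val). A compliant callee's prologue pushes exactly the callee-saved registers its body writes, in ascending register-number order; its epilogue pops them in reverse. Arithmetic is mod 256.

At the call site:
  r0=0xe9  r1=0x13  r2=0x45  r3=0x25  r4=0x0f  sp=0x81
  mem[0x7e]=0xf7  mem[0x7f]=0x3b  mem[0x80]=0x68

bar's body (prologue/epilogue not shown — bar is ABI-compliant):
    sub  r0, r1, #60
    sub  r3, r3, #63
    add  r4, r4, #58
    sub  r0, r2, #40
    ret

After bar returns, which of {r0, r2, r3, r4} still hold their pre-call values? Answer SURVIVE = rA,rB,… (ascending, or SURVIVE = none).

prologue: push r3 → mem[0x80]=0x25, sp=0x80
prologue: push r4 → mem[0x7f]=0x0f, sp=0x7f
body[0] sub  r0, r1, #60 → r0=0xd7
body[1] sub  r3, r3, #63 → r3=0xe6
body[2] add  r4, r4, #58 → r4=0x49
body[3] sub  r0, r2, #40 → r0=0x1d
epilogue: pop r4=0x0f, sp=0x80
epilogue: pop r3=0x25, sp=0x81
r0: caller-saved, written=True
r2: caller-saved, written=False
r3: callee-saved, written=True
r4: callee-saved, written=True

SURVIVE = r2,r3,r4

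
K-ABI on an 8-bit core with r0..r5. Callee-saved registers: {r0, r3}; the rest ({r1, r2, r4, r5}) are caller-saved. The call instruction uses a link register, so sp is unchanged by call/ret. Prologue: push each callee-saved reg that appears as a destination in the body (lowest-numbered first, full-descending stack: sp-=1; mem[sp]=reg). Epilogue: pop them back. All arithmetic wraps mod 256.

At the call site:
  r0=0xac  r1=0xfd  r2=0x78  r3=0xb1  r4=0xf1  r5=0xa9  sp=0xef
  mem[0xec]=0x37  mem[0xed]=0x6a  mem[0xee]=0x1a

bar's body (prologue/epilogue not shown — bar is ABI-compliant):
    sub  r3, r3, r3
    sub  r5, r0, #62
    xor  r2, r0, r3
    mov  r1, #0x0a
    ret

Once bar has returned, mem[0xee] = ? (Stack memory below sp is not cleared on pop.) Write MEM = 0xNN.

MEM = 0xb1

prologue: push r3 -> mem[0xee]=0xb1, sp=0xee
body[0] sub  r3, r3, r3 -> r3=0x00
body[1] sub  r5, r0, #62 -> r5=0x6e
body[2] xor  r2, r0, r3 -> r2=0xac
body[3] mov  r1, #0x0a -> r1=0x0a
epilogue: pop r3=0xb1, sp=0xef
prologue pushed ['r3'] at ['0xee']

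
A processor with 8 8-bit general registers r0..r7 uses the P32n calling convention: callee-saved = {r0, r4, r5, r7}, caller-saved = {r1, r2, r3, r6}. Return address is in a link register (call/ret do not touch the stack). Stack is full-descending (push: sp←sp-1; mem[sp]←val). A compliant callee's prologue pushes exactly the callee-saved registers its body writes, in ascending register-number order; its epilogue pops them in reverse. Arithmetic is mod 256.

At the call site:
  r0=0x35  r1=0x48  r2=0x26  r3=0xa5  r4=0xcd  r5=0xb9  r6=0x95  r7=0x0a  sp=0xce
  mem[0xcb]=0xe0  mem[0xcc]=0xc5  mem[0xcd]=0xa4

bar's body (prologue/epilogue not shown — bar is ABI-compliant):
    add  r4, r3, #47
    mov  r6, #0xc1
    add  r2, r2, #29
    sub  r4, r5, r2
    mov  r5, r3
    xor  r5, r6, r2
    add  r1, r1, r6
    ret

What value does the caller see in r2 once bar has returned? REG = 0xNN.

REG = 0x43

prologue: push r4 → mem[0xcd]=0xcd, sp=0xcd
prologue: push r5 → mem[0xcc]=0xb9, sp=0xcc
body[0] add  r4, r3, #47 → r4=0xd4
body[1] mov  r6, #0xc1 → r6=0xc1
body[2] add  r2, r2, #29 → r2=0x43
body[3] sub  r4, r5, r2 → r4=0x76
body[4] mov  r5, r3 → r5=0xa5
body[5] xor  r5, r6, r2 → r5=0x82
body[6] add  r1, r1, r6 → r1=0x09
epilogue: pop r5=0xb9, sp=0xcd
epilogue: pop r4=0xcd, sp=0xce
r2 is caller-saved → body value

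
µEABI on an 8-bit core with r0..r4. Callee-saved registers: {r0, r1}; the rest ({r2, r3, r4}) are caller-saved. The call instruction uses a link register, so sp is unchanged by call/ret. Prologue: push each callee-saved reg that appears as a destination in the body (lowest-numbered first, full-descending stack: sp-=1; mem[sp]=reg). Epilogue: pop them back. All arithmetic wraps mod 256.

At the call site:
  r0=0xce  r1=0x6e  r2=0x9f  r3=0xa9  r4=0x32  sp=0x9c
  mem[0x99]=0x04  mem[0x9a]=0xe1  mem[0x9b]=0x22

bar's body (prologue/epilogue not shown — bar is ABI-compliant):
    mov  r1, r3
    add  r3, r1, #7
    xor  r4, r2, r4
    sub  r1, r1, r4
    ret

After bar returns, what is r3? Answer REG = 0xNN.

prologue: push r1 -> mem[0x9b]=0x6e, sp=0x9b
body[0] mov  r1, r3 -> r1=0xa9
body[1] add  r3, r1, #7 -> r3=0xb0
body[2] xor  r4, r2, r4 -> r4=0xad
body[3] sub  r1, r1, r4 -> r1=0xfc
epilogue: pop r1=0x6e, sp=0x9c
r3 is caller-saved -> body value

REG = 0xb0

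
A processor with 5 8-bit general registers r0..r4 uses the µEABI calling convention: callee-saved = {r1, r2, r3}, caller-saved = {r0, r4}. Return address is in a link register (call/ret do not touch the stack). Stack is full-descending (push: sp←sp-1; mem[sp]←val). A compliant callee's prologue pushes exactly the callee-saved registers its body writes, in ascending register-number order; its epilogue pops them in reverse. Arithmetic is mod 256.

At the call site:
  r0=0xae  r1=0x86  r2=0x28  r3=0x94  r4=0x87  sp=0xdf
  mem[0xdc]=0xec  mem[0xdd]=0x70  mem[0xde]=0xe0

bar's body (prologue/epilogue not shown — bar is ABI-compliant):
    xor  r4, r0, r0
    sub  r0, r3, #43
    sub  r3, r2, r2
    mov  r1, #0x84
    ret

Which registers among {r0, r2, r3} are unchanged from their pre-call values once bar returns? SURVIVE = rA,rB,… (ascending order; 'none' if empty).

prologue: push r1 → mem[0xde]=0x86, sp=0xde
prologue: push r3 → mem[0xdd]=0x94, sp=0xdd
body[0] xor  r4, r0, r0 → r4=0x00
body[1] sub  r0, r3, #43 → r0=0x69
body[2] sub  r3, r2, r2 → r3=0x00
body[3] mov  r1, #0x84 → r1=0x84
epilogue: pop r3=0x94, sp=0xde
epilogue: pop r1=0x86, sp=0xdf
r0: caller-saved, written=True
r2: callee-saved, written=False
r3: callee-saved, written=True

SURVIVE = r2,r3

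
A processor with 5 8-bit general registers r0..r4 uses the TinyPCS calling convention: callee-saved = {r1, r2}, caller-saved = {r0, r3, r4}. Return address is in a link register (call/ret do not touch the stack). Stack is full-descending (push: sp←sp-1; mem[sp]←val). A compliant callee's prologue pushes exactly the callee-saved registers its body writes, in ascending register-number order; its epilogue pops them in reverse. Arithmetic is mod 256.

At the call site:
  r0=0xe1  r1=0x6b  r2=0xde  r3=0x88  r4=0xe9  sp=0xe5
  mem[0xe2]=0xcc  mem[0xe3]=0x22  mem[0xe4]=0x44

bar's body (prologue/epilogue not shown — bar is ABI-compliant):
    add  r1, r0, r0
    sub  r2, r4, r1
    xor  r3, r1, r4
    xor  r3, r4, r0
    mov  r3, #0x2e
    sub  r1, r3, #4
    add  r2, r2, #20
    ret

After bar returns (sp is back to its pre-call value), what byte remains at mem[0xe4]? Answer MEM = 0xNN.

prologue: push r1 → mem[0xe4]=0x6b, sp=0xe4
prologue: push r2 → mem[0xe3]=0xde, sp=0xe3
body[0] add  r1, r0, r0 → r1=0xc2
body[1] sub  r2, r4, r1 → r2=0x27
body[2] xor  r3, r1, r4 → r3=0x2b
body[3] xor  r3, r4, r0 → r3=0x08
body[4] mov  r3, #0x2e → r3=0x2e
body[5] sub  r1, r3, #4 → r1=0x2a
body[6] add  r2, r2, #20 → r2=0x3b
epilogue: pop r2=0xde, sp=0xe4
epilogue: pop r1=0x6b, sp=0xe5
prologue pushed ['r1', 'r2'] at ['0xe4', '0xe3']

MEM = 0x6b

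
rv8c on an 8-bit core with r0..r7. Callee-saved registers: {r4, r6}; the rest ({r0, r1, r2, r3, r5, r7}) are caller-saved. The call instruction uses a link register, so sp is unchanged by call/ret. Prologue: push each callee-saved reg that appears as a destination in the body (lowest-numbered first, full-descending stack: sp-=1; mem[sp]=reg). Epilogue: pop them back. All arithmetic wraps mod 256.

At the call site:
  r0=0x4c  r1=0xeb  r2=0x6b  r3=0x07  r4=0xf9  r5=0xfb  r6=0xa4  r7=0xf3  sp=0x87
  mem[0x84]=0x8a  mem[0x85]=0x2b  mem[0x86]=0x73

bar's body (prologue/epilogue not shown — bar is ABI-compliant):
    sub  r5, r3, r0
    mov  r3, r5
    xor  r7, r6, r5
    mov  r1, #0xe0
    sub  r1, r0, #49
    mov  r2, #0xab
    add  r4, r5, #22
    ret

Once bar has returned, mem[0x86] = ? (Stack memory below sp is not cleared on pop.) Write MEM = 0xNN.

MEM = 0xf9

prologue: push r4 → mem[0x86]=0xf9, sp=0x86
body[0] sub  r5, r3, r0 → r5=0xbb
body[1] mov  r3, r5 → r3=0xbb
body[2] xor  r7, r6, r5 → r7=0x1f
body[3] mov  r1, #0xe0 → r1=0xe0
body[4] sub  r1, r0, #49 → r1=0x1b
body[5] mov  r2, #0xab → r2=0xab
body[6] add  r4, r5, #22 → r4=0xd1
epilogue: pop r4=0xf9, sp=0x87
prologue pushed ['r4'] at ['0x86']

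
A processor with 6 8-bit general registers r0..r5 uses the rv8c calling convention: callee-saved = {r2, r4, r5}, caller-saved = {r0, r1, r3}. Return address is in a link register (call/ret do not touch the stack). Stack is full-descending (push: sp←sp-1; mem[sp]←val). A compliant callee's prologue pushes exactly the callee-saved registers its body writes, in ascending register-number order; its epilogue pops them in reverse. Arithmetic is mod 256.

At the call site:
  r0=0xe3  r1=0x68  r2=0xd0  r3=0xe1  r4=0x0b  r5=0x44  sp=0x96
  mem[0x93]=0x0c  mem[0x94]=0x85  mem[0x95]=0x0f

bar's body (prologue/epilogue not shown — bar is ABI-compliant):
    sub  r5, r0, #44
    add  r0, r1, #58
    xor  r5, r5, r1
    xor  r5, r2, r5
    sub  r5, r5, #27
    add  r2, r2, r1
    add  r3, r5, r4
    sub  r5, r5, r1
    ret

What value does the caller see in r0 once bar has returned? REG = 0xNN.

REG = 0xa2

prologue: push r2 → mem[0x95]=0xd0, sp=0x95
prologue: push r5 → mem[0x94]=0x44, sp=0x94
body[0] sub  r5, r0, #44 → r5=0xb7
body[1] add  r0, r1, #58 → r0=0xa2
body[2] xor  r5, r5, r1 → r5=0xdf
body[3] xor  r5, r2, r5 → r5=0x0f
body[4] sub  r5, r5, #27 → r5=0xf4
body[5] add  r2, r2, r1 → r2=0x38
body[6] add  r3, r5, r4 → r3=0xff
body[7] sub  r5, r5, r1 → r5=0x8c
epilogue: pop r5=0x44, sp=0x95
epilogue: pop r2=0xd0, sp=0x96
r0 is caller-saved → body value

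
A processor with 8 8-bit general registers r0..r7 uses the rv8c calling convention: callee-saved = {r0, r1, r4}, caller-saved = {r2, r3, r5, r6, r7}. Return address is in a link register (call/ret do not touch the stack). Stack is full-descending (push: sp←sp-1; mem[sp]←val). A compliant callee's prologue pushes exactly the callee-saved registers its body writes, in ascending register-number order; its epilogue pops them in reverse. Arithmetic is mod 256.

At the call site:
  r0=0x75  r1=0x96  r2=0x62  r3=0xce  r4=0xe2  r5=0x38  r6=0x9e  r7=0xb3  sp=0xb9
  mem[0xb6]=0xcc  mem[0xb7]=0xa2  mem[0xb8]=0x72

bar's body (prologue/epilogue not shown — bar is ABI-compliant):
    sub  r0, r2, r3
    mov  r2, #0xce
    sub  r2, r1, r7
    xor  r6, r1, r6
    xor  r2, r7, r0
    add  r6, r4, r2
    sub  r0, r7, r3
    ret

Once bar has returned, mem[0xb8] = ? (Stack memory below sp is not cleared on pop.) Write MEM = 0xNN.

MEM = 0x75

prologue: push r0 -> mem[0xb8]=0x75, sp=0xb8
body[0] sub  r0, r2, r3 -> r0=0x94
body[1] mov  r2, #0xce -> r2=0xce
body[2] sub  r2, r1, r7 -> r2=0xe3
body[3] xor  r6, r1, r6 -> r6=0x08
body[4] xor  r2, r7, r0 -> r2=0x27
body[5] add  r6, r4, r2 -> r6=0x09
body[6] sub  r0, r7, r3 -> r0=0xe5
epilogue: pop r0=0x75, sp=0xb9
prologue pushed ['r0'] at ['0xb8']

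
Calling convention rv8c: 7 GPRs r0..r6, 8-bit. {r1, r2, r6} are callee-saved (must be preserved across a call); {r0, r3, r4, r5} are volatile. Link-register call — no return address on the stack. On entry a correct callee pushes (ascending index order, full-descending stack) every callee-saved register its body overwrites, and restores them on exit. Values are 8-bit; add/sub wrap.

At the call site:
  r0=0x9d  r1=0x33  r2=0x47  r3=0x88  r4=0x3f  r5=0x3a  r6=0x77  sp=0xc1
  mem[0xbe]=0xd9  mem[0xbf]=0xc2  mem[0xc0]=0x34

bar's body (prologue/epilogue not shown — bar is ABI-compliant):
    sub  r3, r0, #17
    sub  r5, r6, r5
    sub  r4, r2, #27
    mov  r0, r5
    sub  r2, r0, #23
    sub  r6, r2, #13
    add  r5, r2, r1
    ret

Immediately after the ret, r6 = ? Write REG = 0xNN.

prologue: push r2 → mem[0xc0]=0x47, sp=0xc0
prologue: push r6 → mem[0xbf]=0x77, sp=0xbf
body[0] sub  r3, r0, #17 → r3=0x8c
body[1] sub  r5, r6, r5 → r5=0x3d
body[2] sub  r4, r2, #27 → r4=0x2c
body[3] mov  r0, r5 → r0=0x3d
body[4] sub  r2, r0, #23 → r2=0x26
body[5] sub  r6, r2, #13 → r6=0x19
body[6] add  r5, r2, r1 → r5=0x59
epilogue: pop r6=0x77, sp=0xc0
epilogue: pop r2=0x47, sp=0xc1
r6 is callee-saved → restored

REG = 0x77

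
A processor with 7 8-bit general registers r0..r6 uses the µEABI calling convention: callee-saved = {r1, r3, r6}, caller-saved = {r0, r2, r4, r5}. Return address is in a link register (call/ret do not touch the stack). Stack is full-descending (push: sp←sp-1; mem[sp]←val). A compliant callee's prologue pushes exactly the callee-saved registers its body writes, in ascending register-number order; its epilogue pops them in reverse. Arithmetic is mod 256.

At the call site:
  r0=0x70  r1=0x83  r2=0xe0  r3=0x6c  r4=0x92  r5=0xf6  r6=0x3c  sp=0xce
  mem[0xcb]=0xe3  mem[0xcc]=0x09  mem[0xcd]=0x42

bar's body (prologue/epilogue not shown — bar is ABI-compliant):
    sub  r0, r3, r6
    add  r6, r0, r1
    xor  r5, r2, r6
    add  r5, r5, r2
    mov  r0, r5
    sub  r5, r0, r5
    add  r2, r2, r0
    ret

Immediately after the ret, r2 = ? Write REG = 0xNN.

REG = 0x13

prologue: push r6 → mem[0xcd]=0x3c, sp=0xcd
body[0] sub  r0, r3, r6 → r0=0x30
body[1] add  r6, r0, r1 → r6=0xb3
body[2] xor  r5, r2, r6 → r5=0x53
body[3] add  r5, r5, r2 → r5=0x33
body[4] mov  r0, r5 → r0=0x33
body[5] sub  r5, r0, r5 → r5=0x00
body[6] add  r2, r2, r0 → r2=0x13
epilogue: pop r6=0x3c, sp=0xce
r2 is caller-saved → body value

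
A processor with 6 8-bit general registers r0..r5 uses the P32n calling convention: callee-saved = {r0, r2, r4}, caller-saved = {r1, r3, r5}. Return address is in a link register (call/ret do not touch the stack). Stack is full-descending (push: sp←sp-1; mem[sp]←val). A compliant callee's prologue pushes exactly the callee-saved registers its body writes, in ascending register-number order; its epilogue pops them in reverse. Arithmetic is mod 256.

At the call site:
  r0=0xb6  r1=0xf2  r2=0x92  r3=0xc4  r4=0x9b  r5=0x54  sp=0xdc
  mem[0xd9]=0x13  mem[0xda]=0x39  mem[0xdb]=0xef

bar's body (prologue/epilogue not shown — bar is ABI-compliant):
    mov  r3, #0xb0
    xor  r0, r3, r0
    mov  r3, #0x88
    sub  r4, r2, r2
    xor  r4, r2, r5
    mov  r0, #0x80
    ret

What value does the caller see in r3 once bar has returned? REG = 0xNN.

prologue: push r0 -> mem[0xdb]=0xb6, sp=0xdb
prologue: push r4 -> mem[0xda]=0x9b, sp=0xda
body[0] mov  r3, #0xb0 -> r3=0xb0
body[1] xor  r0, r3, r0 -> r0=0x06
body[2] mov  r3, #0x88 -> r3=0x88
body[3] sub  r4, r2, r2 -> r4=0x00
body[4] xor  r4, r2, r5 -> r4=0xc6
body[5] mov  r0, #0x80 -> r0=0x80
epilogue: pop r4=0x9b, sp=0xdb
epilogue: pop r0=0xb6, sp=0xdc
r3 is caller-saved -> body value

REG = 0x88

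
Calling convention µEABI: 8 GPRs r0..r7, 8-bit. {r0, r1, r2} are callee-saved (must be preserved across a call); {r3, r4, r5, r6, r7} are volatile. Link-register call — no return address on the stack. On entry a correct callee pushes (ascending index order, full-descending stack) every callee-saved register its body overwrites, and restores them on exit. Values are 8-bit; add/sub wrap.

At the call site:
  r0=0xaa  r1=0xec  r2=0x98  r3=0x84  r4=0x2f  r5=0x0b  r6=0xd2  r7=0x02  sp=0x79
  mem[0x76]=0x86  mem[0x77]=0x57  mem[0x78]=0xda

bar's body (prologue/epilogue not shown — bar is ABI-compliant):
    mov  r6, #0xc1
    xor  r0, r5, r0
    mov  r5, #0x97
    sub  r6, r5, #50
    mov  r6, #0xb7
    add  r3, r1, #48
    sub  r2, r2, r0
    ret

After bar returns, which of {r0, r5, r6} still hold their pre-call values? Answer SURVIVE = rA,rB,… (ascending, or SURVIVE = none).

prologue: push r0 → mem[0x78]=0xaa, sp=0x78
prologue: push r2 → mem[0x77]=0x98, sp=0x77
body[0] mov  r6, #0xc1 → r6=0xc1
body[1] xor  r0, r5, r0 → r0=0xa1
body[2] mov  r5, #0x97 → r5=0x97
body[3] sub  r6, r5, #50 → r6=0x65
body[4] mov  r6, #0xb7 → r6=0xb7
body[5] add  r3, r1, #48 → r3=0x1c
body[6] sub  r2, r2, r0 → r2=0xf7
epilogue: pop r2=0x98, sp=0x78
epilogue: pop r0=0xaa, sp=0x79
r0: callee-saved, written=True
r5: caller-saved, written=True
r6: caller-saved, written=True

SURVIVE = r0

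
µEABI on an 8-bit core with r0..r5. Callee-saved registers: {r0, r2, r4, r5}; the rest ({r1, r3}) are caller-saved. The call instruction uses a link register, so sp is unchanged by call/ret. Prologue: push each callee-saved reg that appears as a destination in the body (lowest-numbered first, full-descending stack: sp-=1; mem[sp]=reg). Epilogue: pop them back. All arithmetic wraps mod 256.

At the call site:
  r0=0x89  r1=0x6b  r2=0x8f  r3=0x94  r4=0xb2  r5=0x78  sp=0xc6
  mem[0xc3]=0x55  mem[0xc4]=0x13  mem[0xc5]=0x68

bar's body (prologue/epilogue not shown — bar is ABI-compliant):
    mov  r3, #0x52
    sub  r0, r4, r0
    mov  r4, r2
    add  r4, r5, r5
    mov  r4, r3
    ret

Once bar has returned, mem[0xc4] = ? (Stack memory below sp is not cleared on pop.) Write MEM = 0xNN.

MEM = 0xb2

prologue: push r0 → mem[0xc5]=0x89, sp=0xc5
prologue: push r4 → mem[0xc4]=0xb2, sp=0xc4
body[0] mov  r3, #0x52 → r3=0x52
body[1] sub  r0, r4, r0 → r0=0x29
body[2] mov  r4, r2 → r4=0x8f
body[3] add  r4, r5, r5 → r4=0xf0
body[4] mov  r4, r3 → r4=0x52
epilogue: pop r4=0xb2, sp=0xc5
epilogue: pop r0=0x89, sp=0xc6
prologue pushed ['r0', 'r4'] at ['0xc5', '0xc4']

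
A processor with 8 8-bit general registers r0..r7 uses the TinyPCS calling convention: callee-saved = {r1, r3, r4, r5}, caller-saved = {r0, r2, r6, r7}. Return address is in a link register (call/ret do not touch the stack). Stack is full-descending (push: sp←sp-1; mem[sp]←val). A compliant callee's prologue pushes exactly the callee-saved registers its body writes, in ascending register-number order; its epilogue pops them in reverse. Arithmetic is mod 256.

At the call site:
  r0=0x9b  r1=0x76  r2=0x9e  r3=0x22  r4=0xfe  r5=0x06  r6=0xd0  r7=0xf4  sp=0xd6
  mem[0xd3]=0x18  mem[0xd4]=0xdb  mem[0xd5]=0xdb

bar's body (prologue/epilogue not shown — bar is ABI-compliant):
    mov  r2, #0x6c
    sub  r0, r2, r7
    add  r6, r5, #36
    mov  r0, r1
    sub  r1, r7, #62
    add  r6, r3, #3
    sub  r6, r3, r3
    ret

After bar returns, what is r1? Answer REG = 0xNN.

prologue: push r1 → mem[0xd5]=0x76, sp=0xd5
body[0] mov  r2, #0x6c → r2=0x6c
body[1] sub  r0, r2, r7 → r0=0x78
body[2] add  r6, r5, #36 → r6=0x2a
body[3] mov  r0, r1 → r0=0x76
body[4] sub  r1, r7, #62 → r1=0xb6
body[5] add  r6, r3, #3 → r6=0x25
body[6] sub  r6, r3, r3 → r6=0x00
epilogue: pop r1=0x76, sp=0xd6
r1 is callee-saved → restored

REG = 0x76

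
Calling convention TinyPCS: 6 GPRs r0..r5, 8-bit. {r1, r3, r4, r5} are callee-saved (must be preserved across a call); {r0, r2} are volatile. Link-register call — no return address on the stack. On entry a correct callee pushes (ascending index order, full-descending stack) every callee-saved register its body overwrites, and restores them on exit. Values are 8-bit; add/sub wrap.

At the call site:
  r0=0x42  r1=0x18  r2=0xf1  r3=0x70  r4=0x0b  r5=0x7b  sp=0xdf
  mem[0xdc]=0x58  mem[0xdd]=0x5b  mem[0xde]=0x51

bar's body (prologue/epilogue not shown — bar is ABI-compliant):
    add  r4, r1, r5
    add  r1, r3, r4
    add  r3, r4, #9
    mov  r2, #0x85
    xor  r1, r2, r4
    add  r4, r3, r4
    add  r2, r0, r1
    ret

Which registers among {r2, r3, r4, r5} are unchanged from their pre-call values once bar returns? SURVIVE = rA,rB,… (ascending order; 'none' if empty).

prologue: push r1 → mem[0xde]=0x18, sp=0xde
prologue: push r3 → mem[0xdd]=0x70, sp=0xdd
prologue: push r4 → mem[0xdc]=0x0b, sp=0xdc
body[0] add  r4, r1, r5 → r4=0x93
body[1] add  r1, r3, r4 → r1=0x03
body[2] add  r3, r4, #9 → r3=0x9c
body[3] mov  r2, #0x85 → r2=0x85
body[4] xor  r1, r2, r4 → r1=0x16
body[5] add  r4, r3, r4 → r4=0x2f
body[6] add  r2, r0, r1 → r2=0x58
epilogue: pop r4=0x0b, sp=0xdd
epilogue: pop r3=0x70, sp=0xde
epilogue: pop r1=0x18, sp=0xdf
r2: caller-saved, written=True
r3: callee-saved, written=True
r4: callee-saved, written=True
r5: callee-saved, written=False

SURVIVE = r3,r4,r5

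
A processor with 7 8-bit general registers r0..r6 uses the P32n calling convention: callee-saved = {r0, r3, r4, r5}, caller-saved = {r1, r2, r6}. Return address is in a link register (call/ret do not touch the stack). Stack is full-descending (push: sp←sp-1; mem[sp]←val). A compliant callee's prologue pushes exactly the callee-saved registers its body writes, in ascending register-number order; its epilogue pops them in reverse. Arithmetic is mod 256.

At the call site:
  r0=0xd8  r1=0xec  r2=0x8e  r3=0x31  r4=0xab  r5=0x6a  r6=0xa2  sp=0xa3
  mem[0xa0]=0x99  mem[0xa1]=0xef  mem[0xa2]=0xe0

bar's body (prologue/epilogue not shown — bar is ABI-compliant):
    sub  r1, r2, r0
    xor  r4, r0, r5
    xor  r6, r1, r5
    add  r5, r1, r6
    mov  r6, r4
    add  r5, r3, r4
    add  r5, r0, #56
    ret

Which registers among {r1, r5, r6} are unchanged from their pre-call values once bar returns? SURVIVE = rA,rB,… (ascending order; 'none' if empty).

prologue: push r4 → mem[0xa2]=0xab, sp=0xa2
prologue: push r5 → mem[0xa1]=0x6a, sp=0xa1
body[0] sub  r1, r2, r0 → r1=0xb6
body[1] xor  r4, r0, r5 → r4=0xb2
body[2] xor  r6, r1, r5 → r6=0xdc
body[3] add  r5, r1, r6 → r5=0x92
body[4] mov  r6, r4 → r6=0xb2
body[5] add  r5, r3, r4 → r5=0xe3
body[6] add  r5, r0, #56 → r5=0x10
epilogue: pop r5=0x6a, sp=0xa2
epilogue: pop r4=0xab, sp=0xa3
r1: caller-saved, written=True
r5: callee-saved, written=True
r6: caller-saved, written=True

SURVIVE = r5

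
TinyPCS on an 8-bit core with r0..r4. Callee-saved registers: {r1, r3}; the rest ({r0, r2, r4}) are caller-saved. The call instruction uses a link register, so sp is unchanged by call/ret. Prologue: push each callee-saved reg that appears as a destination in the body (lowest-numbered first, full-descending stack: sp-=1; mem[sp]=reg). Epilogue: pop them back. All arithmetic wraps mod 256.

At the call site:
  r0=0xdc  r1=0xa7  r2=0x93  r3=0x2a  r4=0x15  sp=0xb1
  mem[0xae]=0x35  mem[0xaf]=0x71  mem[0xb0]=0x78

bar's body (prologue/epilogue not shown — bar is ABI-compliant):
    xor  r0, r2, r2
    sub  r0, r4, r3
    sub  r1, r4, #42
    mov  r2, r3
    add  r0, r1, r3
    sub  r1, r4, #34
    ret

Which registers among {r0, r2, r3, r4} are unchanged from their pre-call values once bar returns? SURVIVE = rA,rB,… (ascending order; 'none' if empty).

prologue: push r1 → mem[0xb0]=0xa7, sp=0xb0
body[0] xor  r0, r2, r2 → r0=0x00
body[1] sub  r0, r4, r3 → r0=0xeb
body[2] sub  r1, r4, #42 → r1=0xeb
body[3] mov  r2, r3 → r2=0x2a
body[4] add  r0, r1, r3 → r0=0x15
body[5] sub  r1, r4, #34 → r1=0xf3
epilogue: pop r1=0xa7, sp=0xb1
r0: caller-saved, written=True
r2: caller-saved, written=True
r3: callee-saved, written=False
r4: caller-saved, written=False

SURVIVE = r3,r4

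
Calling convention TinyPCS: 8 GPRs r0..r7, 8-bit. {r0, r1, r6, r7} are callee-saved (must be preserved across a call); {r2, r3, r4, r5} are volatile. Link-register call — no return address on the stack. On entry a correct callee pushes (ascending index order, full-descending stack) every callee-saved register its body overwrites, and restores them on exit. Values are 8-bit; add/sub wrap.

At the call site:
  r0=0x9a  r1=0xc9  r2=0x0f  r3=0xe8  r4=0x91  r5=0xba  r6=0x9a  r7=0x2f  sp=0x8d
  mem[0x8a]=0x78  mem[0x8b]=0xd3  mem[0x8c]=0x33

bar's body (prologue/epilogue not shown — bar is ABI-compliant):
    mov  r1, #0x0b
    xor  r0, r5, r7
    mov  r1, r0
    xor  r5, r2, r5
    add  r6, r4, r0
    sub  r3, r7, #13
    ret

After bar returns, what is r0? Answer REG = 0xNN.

prologue: push r0 -> mem[0x8c]=0x9a, sp=0x8c
prologue: push r1 -> mem[0x8b]=0xc9, sp=0x8b
prologue: push r6 -> mem[0x8a]=0x9a, sp=0x8a
body[0] mov  r1, #0x0b -> r1=0x0b
body[1] xor  r0, r5, r7 -> r0=0x95
body[2] mov  r1, r0 -> r1=0x95
body[3] xor  r5, r2, r5 -> r5=0xb5
body[4] add  r6, r4, r0 -> r6=0x26
body[5] sub  r3, r7, #13 -> r3=0x22
epilogue: pop r6=0x9a, sp=0x8b
epilogue: pop r1=0xc9, sp=0x8c
epilogue: pop r0=0x9a, sp=0x8d
r0 is callee-saved -> restored

REG = 0x9a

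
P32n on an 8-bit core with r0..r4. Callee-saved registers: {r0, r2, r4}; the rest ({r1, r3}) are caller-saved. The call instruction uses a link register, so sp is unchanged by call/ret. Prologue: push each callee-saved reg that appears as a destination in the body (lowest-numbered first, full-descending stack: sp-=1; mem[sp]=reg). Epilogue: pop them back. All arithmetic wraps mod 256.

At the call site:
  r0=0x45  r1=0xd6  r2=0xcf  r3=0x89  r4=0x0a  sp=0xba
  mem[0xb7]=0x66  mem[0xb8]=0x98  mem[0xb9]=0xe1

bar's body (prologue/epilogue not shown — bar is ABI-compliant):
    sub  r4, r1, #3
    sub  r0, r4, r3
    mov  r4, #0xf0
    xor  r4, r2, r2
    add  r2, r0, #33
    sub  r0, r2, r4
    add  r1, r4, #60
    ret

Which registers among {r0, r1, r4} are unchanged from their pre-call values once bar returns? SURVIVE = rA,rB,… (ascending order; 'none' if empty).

SURVIVE = r0,r4

prologue: push r0 → mem[0xb9]=0x45, sp=0xb9
prologue: push r2 → mem[0xb8]=0xcf, sp=0xb8
prologue: push r4 → mem[0xb7]=0x0a, sp=0xb7
body[0] sub  r4, r1, #3 → r4=0xd3
body[1] sub  r0, r4, r3 → r0=0x4a
body[2] mov  r4, #0xf0 → r4=0xf0
body[3] xor  r4, r2, r2 → r4=0x00
body[4] add  r2, r0, #33 → r2=0x6b
body[5] sub  r0, r2, r4 → r0=0x6b
body[6] add  r1, r4, #60 → r1=0x3c
epilogue: pop r4=0x0a, sp=0xb8
epilogue: pop r2=0xcf, sp=0xb9
epilogue: pop r0=0x45, sp=0xba
r0: callee-saved, written=True
r1: caller-saved, written=True
r4: callee-saved, written=True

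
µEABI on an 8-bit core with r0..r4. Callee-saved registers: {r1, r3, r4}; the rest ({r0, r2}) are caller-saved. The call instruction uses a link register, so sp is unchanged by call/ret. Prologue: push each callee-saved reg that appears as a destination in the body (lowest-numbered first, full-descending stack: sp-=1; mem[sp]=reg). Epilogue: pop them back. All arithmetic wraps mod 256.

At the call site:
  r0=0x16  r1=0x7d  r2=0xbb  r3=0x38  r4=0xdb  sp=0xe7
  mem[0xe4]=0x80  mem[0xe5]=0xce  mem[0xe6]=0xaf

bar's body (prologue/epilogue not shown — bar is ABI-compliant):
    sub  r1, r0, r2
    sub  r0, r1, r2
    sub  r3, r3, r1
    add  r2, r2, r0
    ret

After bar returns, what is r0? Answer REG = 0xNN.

REG = 0xa0

prologue: push r1 -> mem[0xe6]=0x7d, sp=0xe6
prologue: push r3 -> mem[0xe5]=0x38, sp=0xe5
body[0] sub  r1, r0, r2 -> r1=0x5b
body[1] sub  r0, r1, r2 -> r0=0xa0
body[2] sub  r3, r3, r1 -> r3=0xdd
body[3] add  r2, r2, r0 -> r2=0x5b
epilogue: pop r3=0x38, sp=0xe6
epilogue: pop r1=0x7d, sp=0xe7
r0 is caller-saved -> body value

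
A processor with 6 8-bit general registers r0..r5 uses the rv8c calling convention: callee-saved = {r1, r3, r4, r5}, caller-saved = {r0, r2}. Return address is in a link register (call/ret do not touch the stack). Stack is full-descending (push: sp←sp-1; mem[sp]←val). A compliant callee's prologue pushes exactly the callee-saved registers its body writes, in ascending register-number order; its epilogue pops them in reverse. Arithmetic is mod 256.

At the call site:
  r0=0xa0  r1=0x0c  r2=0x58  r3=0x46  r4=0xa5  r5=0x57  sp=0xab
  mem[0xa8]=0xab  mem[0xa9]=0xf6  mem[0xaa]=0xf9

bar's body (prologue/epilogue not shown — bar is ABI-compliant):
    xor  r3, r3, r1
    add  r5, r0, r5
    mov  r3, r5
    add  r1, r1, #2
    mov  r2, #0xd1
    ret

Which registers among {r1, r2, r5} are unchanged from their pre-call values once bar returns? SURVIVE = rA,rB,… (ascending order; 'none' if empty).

SURVIVE = r1,r5

prologue: push r1 → mem[0xaa]=0x0c, sp=0xaa
prologue: push r3 → mem[0xa9]=0x46, sp=0xa9
prologue: push r5 → mem[0xa8]=0x57, sp=0xa8
body[0] xor  r3, r3, r1 → r3=0x4a
body[1] add  r5, r0, r5 → r5=0xf7
body[2] mov  r3, r5 → r3=0xf7
body[3] add  r1, r1, #2 → r1=0x0e
body[4] mov  r2, #0xd1 → r2=0xd1
epilogue: pop r5=0x57, sp=0xa9
epilogue: pop r3=0x46, sp=0xaa
epilogue: pop r1=0x0c, sp=0xab
r1: callee-saved, written=True
r2: caller-saved, written=True
r5: callee-saved, written=True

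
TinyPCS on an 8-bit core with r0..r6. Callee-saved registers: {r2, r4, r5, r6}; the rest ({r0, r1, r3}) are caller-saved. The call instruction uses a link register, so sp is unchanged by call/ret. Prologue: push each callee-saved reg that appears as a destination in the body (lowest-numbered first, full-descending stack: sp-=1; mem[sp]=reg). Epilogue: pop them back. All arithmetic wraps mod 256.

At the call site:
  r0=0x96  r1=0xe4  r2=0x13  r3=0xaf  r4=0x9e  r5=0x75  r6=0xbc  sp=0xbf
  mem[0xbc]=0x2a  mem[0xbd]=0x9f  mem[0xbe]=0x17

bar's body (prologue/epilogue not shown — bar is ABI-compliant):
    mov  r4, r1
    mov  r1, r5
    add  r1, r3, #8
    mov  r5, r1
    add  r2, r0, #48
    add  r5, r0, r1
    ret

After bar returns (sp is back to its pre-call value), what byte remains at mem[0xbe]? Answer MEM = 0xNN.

MEM = 0x13

prologue: push r2 -> mem[0xbe]=0x13, sp=0xbe
prologue: push r4 -> mem[0xbd]=0x9e, sp=0xbd
prologue: push r5 -> mem[0xbc]=0x75, sp=0xbc
body[0] mov  r4, r1 -> r4=0xe4
body[1] mov  r1, r5 -> r1=0x75
body[2] add  r1, r3, #8 -> r1=0xb7
body[3] mov  r5, r1 -> r5=0xb7
body[4] add  r2, r0, #48 -> r2=0xc6
body[5] add  r5, r0, r1 -> r5=0x4d
epilogue: pop r5=0x75, sp=0xbd
epilogue: pop r4=0x9e, sp=0xbe
epilogue: pop r2=0x13, sp=0xbf
prologue pushed ['r2', 'r4', 'r5'] at ['0xbe', '0xbd', '0xbc']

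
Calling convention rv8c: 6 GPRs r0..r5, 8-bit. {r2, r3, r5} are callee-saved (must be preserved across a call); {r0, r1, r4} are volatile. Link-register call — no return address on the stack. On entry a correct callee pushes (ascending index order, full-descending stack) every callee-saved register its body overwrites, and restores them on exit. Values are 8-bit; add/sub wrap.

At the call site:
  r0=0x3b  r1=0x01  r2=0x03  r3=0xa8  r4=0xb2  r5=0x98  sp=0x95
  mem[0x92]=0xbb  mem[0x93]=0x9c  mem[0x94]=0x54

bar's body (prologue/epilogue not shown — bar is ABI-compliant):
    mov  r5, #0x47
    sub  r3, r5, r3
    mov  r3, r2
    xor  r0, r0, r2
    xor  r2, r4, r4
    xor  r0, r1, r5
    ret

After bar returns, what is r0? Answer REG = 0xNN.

prologue: push r2 → mem[0x94]=0x03, sp=0x94
prologue: push r3 → mem[0x93]=0xa8, sp=0x93
prologue: push r5 → mem[0x92]=0x98, sp=0x92
body[0] mov  r5, #0x47 → r5=0x47
body[1] sub  r3, r5, r3 → r3=0x9f
body[2] mov  r3, r2 → r3=0x03
body[3] xor  r0, r0, r2 → r0=0x38
body[4] xor  r2, r4, r4 → r2=0x00
body[5] xor  r0, r1, r5 → r0=0x46
epilogue: pop r5=0x98, sp=0x93
epilogue: pop r3=0xa8, sp=0x94
epilogue: pop r2=0x03, sp=0x95
r0 is caller-saved → body value

REG = 0x46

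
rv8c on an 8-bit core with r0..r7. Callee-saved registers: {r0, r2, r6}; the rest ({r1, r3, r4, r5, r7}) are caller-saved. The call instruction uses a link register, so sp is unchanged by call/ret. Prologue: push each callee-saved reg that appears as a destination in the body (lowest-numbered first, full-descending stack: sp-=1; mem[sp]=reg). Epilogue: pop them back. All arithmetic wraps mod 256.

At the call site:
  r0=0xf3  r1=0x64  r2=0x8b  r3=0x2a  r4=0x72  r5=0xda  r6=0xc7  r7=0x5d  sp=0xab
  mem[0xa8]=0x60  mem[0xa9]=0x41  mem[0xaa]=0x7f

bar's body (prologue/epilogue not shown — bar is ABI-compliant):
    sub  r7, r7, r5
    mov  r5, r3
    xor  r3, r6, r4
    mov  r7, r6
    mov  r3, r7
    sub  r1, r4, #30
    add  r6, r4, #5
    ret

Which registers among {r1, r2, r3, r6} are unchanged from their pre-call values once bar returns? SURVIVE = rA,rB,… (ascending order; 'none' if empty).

prologue: push r6 → mem[0xaa]=0xc7, sp=0xaa
body[0] sub  r7, r7, r5 → r7=0x83
body[1] mov  r5, r3 → r5=0x2a
body[2] xor  r3, r6, r4 → r3=0xb5
body[3] mov  r7, r6 → r7=0xc7
body[4] mov  r3, r7 → r3=0xc7
body[5] sub  r1, r4, #30 → r1=0x54
body[6] add  r6, r4, #5 → r6=0x77
epilogue: pop r6=0xc7, sp=0xab
r1: caller-saved, written=True
r2: callee-saved, written=False
r3: caller-saved, written=True
r6: callee-saved, written=True

SURVIVE = r2,r6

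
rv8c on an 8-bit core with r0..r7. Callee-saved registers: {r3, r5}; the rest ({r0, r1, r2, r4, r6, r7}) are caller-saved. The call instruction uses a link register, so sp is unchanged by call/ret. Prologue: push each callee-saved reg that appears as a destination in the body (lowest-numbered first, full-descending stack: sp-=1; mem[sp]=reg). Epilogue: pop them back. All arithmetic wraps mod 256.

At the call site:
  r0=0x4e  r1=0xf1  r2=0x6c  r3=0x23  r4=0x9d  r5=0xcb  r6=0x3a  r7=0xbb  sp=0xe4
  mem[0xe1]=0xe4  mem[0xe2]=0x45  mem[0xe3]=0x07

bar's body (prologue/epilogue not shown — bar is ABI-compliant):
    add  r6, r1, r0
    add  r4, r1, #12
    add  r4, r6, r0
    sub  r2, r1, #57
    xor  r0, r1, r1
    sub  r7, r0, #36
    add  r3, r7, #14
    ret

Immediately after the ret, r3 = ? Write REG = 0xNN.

REG = 0x23

prologue: push r3 → mem[0xe3]=0x23, sp=0xe3
body[0] add  r6, r1, r0 → r6=0x3f
body[1] add  r4, r1, #12 → r4=0xfd
body[2] add  r4, r6, r0 → r4=0x8d
body[3] sub  r2, r1, #57 → r2=0xb8
body[4] xor  r0, r1, r1 → r0=0x00
body[5] sub  r7, r0, #36 → r7=0xdc
body[6] add  r3, r7, #14 → r3=0xea
epilogue: pop r3=0x23, sp=0xe4
r3 is callee-saved → restored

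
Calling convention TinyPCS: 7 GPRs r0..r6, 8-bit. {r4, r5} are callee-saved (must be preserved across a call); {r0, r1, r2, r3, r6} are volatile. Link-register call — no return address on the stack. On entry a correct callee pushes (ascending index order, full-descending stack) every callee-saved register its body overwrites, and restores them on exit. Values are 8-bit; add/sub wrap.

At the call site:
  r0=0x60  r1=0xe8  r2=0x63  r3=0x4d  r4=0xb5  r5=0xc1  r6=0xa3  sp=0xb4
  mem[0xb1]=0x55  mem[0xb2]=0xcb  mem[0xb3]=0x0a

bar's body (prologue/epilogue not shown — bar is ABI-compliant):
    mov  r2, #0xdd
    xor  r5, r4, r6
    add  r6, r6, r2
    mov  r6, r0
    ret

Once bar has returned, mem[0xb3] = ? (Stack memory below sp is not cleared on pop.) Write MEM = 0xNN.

MEM = 0xc1

prologue: push r5 -> mem[0xb3]=0xc1, sp=0xb3
body[0] mov  r2, #0xdd -> r2=0xdd
body[1] xor  r5, r4, r6 -> r5=0x16
body[2] add  r6, r6, r2 -> r6=0x80
body[3] mov  r6, r0 -> r6=0x60
epilogue: pop r5=0xc1, sp=0xb4
prologue pushed ['r5'] at ['0xb3']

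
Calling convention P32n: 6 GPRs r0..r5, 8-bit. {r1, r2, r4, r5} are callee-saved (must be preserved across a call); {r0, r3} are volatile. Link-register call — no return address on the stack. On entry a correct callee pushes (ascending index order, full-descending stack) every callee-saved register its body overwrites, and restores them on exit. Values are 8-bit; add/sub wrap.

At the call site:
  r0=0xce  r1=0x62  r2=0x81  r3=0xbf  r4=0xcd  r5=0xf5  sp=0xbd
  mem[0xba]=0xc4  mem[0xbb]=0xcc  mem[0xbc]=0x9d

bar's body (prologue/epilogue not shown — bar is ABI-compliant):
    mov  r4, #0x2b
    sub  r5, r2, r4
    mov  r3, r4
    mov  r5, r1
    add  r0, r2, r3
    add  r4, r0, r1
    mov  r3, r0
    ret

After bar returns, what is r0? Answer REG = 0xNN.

REG = 0xac

prologue: push r4 → mem[0xbc]=0xcd, sp=0xbc
prologue: push r5 → mem[0xbb]=0xf5, sp=0xbb
body[0] mov  r4, #0x2b → r4=0x2b
body[1] sub  r5, r2, r4 → r5=0x56
body[2] mov  r3, r4 → r3=0x2b
body[3] mov  r5, r1 → r5=0x62
body[4] add  r0, r2, r3 → r0=0xac
body[5] add  r4, r0, r1 → r4=0x0e
body[6] mov  r3, r0 → r3=0xac
epilogue: pop r5=0xf5, sp=0xbc
epilogue: pop r4=0xcd, sp=0xbd
r0 is caller-saved → body value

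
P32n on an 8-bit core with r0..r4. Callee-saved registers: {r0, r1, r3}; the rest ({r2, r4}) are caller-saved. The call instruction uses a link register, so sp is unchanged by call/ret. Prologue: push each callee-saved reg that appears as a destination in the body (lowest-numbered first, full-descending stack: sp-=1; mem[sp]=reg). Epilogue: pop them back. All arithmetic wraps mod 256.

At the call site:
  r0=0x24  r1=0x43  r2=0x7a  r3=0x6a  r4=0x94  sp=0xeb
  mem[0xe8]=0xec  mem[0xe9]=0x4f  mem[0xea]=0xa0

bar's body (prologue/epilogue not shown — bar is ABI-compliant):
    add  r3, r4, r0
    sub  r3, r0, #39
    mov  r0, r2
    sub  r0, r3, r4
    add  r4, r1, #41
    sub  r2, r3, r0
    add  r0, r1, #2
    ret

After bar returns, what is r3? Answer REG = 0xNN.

REG = 0x6a

prologue: push r0 → mem[0xea]=0x24, sp=0xea
prologue: push r3 → mem[0xe9]=0x6a, sp=0xe9
body[0] add  r3, r4, r0 → r3=0xb8
body[1] sub  r3, r0, #39 → r3=0xfd
body[2] mov  r0, r2 → r0=0x7a
body[3] sub  r0, r3, r4 → r0=0x69
body[4] add  r4, r1, #41 → r4=0x6c
body[5] sub  r2, r3, r0 → r2=0x94
body[6] add  r0, r1, #2 → r0=0x45
epilogue: pop r3=0x6a, sp=0xea
epilogue: pop r0=0x24, sp=0xeb
r3 is callee-saved → restored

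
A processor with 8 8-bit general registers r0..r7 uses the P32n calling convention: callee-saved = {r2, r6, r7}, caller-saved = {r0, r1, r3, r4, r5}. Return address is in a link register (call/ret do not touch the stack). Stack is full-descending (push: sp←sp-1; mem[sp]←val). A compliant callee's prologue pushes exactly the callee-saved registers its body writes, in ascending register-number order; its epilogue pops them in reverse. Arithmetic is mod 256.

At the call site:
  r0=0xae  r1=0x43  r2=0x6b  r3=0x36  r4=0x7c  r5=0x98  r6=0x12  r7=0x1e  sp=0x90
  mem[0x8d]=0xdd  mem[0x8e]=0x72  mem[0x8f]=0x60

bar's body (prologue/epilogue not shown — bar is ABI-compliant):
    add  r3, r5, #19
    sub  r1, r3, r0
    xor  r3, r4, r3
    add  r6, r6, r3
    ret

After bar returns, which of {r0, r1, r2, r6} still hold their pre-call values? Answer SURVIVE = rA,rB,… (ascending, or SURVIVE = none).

prologue: push r6 → mem[0x8f]=0x12, sp=0x8f
body[0] add  r3, r5, #19 → r3=0xab
body[1] sub  r1, r3, r0 → r1=0xfd
body[2] xor  r3, r4, r3 → r3=0xd7
body[3] add  r6, r6, r3 → r6=0xe9
epilogue: pop r6=0x12, sp=0x90
r0: caller-saved, written=False
r1: caller-saved, written=True
r2: callee-saved, written=False
r6: callee-saved, written=True

SURVIVE = r0,r2,r6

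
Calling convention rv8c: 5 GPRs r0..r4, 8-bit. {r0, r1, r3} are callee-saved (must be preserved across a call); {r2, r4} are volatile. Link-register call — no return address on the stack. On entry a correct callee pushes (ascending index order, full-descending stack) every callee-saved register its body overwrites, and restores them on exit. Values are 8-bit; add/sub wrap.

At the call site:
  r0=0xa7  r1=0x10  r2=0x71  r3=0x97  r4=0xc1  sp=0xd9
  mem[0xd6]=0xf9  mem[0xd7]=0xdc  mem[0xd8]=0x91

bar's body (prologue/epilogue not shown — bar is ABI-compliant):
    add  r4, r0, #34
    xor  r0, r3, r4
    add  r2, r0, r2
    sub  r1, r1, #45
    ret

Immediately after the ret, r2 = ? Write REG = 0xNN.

prologue: push r0 → mem[0xd8]=0xa7, sp=0xd8
prologue: push r1 → mem[0xd7]=0x10, sp=0xd7
body[0] add  r4, r0, #34 → r4=0xc9
body[1] xor  r0, r3, r4 → r0=0x5e
body[2] add  r2, r0, r2 → r2=0xcf
body[3] sub  r1, r1, #45 → r1=0xe3
epilogue: pop r1=0x10, sp=0xd8
epilogue: pop r0=0xa7, sp=0xd9
r2 is caller-saved → body value

REG = 0xcf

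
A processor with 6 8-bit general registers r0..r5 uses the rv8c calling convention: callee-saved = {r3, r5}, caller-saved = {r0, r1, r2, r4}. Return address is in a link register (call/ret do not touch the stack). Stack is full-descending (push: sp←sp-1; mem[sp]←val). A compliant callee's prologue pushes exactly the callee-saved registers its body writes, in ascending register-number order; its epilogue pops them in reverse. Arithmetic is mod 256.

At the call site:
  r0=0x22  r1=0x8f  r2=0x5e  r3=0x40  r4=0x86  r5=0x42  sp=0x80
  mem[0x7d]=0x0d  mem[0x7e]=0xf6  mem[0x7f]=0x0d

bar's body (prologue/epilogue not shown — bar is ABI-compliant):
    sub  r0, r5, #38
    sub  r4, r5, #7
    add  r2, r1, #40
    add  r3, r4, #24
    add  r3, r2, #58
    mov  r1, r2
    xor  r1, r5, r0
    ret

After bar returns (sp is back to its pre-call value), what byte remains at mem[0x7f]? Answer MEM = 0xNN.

MEM = 0x40

prologue: push r3 → mem[0x7f]=0x40, sp=0x7f
body[0] sub  r0, r5, #38 → r0=0x1c
body[1] sub  r4, r5, #7 → r4=0x3b
body[2] add  r2, r1, #40 → r2=0xb7
body[3] add  r3, r4, #24 → r3=0x53
body[4] add  r3, r2, #58 → r3=0xf1
body[5] mov  r1, r2 → r1=0xb7
body[6] xor  r1, r5, r0 → r1=0x5e
epilogue: pop r3=0x40, sp=0x80
prologue pushed ['r3'] at ['0x7f']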